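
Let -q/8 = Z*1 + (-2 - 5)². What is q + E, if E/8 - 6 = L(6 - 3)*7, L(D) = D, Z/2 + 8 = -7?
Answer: 64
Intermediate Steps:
Z = -30 (Z = -16 + 2*(-7) = -16 - 14 = -30)
E = 216 (E = 48 + 8*((6 - 3)*7) = 48 + 8*(3*7) = 48 + 8*21 = 48 + 168 = 216)
q = -152 (q = -8*(-30*1 + (-2 - 5)²) = -8*(-30 + (-7)²) = -8*(-30 + 49) = -8*19 = -152)
q + E = -152 + 216 = 64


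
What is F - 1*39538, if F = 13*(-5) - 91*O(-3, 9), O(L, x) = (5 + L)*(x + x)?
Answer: -42879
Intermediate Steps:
O(L, x) = 2*x*(5 + L) (O(L, x) = (5 + L)*(2*x) = 2*x*(5 + L))
F = -3341 (F = 13*(-5) - 182*9*(5 - 3) = -65 - 182*9*2 = -65 - 91*36 = -65 - 3276 = -3341)
F - 1*39538 = -3341 - 1*39538 = -3341 - 39538 = -42879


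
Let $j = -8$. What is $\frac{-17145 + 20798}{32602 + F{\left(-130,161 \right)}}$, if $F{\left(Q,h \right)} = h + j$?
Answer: $\frac{3653}{32755} \approx 0.11152$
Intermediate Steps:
$F{\left(Q,h \right)} = -8 + h$ ($F{\left(Q,h \right)} = h - 8 = -8 + h$)
$\frac{-17145 + 20798}{32602 + F{\left(-130,161 \right)}} = \frac{-17145 + 20798}{32602 + \left(-8 + 161\right)} = \frac{3653}{32602 + 153} = \frac{3653}{32755}$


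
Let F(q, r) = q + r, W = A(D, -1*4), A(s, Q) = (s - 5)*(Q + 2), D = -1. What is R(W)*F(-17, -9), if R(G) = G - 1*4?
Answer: -208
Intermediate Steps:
A(s, Q) = (-5 + s)*(2 + Q)
W = 12 (W = -10 - (-5)*4 + 2*(-1) - 1*4*(-1) = -10 - 5*(-4) - 2 - 4*(-1) = -10 + 20 - 2 + 4 = 12)
R(G) = -4 + G (R(G) = G - 4 = -4 + G)
R(W)*F(-17, -9) = (-4 + 12)*(-17 - 9) = 8*(-26) = -208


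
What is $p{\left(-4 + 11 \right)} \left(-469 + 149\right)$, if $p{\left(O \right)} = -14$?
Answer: $4480$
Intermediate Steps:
$p{\left(-4 + 11 \right)} \left(-469 + 149\right) = - 14 \left(-469 + 149\right) = \left(-14\right) \left(-320\right) = 4480$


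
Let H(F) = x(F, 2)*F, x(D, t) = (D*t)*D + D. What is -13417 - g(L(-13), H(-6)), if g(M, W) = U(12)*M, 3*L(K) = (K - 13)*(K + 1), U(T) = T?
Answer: -14665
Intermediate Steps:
x(D, t) = D + t*D² (x(D, t) = t*D² + D = D + t*D²)
L(K) = (1 + K)*(-13 + K)/3 (L(K) = ((K - 13)*(K + 1))/3 = ((-13 + K)*(1 + K))/3 = ((1 + K)*(-13 + K))/3 = (1 + K)*(-13 + K)/3)
H(F) = F²*(1 + 2*F) (H(F) = (F*(1 + F*2))*F = (F*(1 + 2*F))*F = F²*(1 + 2*F))
g(M, W) = 12*M
-13417 - g(L(-13), H(-6)) = -13417 - 12*(-13/3 - 4*(-13) + (⅓)*(-13)²) = -13417 - 12*(-13/3 + 52 + (⅓)*169) = -13417 - 12*(-13/3 + 52 + 169/3) = -13417 - 12*104 = -13417 - 1*1248 = -13417 - 1248 = -14665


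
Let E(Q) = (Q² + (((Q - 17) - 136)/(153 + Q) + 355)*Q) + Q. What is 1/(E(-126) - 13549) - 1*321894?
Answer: -13270723939/41227 ≈ -3.2189e+5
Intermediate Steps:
E(Q) = Q + Q² + Q*(355 + (-153 + Q)/(153 + Q)) (E(Q) = (Q² + (((-17 + Q) - 136)/(153 + Q) + 355)*Q) + Q = (Q² + ((-153 + Q)/(153 + Q) + 355)*Q) + Q = (Q² + (355 + (-153 + Q)/(153 + Q))*Q) + Q = (Q² + Q*(355 + (-153 + Q)/(153 + Q))) + Q = Q + Q² + Q*(355 + (-153 + Q)/(153 + Q)))
1/(E(-126) - 13549) - 1*321894 = 1/(-126*(54315 + (-126)² + 510*(-126))/(153 - 126) - 13549) - 1*321894 = 1/(-126*(54315 + 15876 - 64260)/27 - 13549) - 321894 = 1/(-126*1/27*5931 - 13549) - 321894 = 1/(-27678 - 13549) - 321894 = 1/(-41227) - 321894 = -1/41227 - 321894 = -13270723939/41227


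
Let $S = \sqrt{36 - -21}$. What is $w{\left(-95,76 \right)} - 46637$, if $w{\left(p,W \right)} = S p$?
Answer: $-46637 - 95 \sqrt{57} \approx -47354.0$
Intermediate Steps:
$S = \sqrt{57}$ ($S = \sqrt{36 + 21} = \sqrt{57} \approx 7.5498$)
$w{\left(p,W \right)} = p \sqrt{57}$ ($w{\left(p,W \right)} = \sqrt{57} p = p \sqrt{57}$)
$w{\left(-95,76 \right)} - 46637 = - 95 \sqrt{57} - 46637 = -46637 - 95 \sqrt{57}$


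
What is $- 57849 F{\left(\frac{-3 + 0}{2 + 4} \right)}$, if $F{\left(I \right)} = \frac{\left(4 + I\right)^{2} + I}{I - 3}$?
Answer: $\frac{2718903}{14} \approx 1.9421 \cdot 10^{5}$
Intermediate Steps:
$F{\left(I \right)} = \frac{I + \left(4 + I\right)^{2}}{-3 + I}$
$- 57849 F{\left(\frac{-3 + 0}{2 + 4} \right)} = - 57849 \frac{\frac{-3 + 0}{2 + 4} + \left(4 + \frac{-3 + 0}{2 + 4}\right)^{2}}{-3 + \frac{-3 + 0}{2 + 4}} = - 57849 \frac{- \frac{3}{6} + \left(4 - \frac{3}{6}\right)^{2}}{-3 - \frac{3}{6}} = - 57849 \frac{\left(-3\right) \frac{1}{6} + \left(4 - \frac{1}{2}\right)^{2}}{-3 - \frac{1}{2}} = - 57849 \frac{- \frac{1}{2} + \left(4 - \frac{1}{2}\right)^{2}}{-3 - \frac{1}{2}} = - 57849 \frac{- \frac{1}{2} + \left(\frac{7}{2}\right)^{2}}{- \frac{7}{2}} = - 57849 \left(- \frac{2 \left(- \frac{1}{2} + \frac{49}{4}\right)}{7}\right) = - 57849 \left(\left(- \frac{2}{7}\right) \frac{47}{4}\right) = \left(-57849\right) \left(- \frac{47}{14}\right) = \frac{2718903}{14}$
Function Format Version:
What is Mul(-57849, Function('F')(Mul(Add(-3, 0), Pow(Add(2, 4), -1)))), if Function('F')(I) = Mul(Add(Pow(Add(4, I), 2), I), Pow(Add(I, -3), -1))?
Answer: Rational(2718903, 14) ≈ 1.9421e+5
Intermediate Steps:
Function('F')(I) = Mul(Pow(Add(-3, I), -1), Add(I, Pow(Add(4, I), 2))) (Function('F')(I) = Mul(Add(I, Pow(Add(4, I), 2)), Pow(Add(-3, I), -1)) = Mul(Pow(Add(-3, I), -1), Add(I, Pow(Add(4, I), 2))))
Mul(-57849, Function('F')(Mul(Add(-3, 0), Pow(Add(2, 4), -1)))) = Mul(-57849, Mul(Pow(Add(-3, Mul(Add(-3, 0), Pow(Add(2, 4), -1))), -1), Add(Mul(Add(-3, 0), Pow(Add(2, 4), -1)), Pow(Add(4, Mul(Add(-3, 0), Pow(Add(2, 4), -1))), 2)))) = Mul(-57849, Mul(Pow(Add(-3, Mul(-3, Pow(6, -1))), -1), Add(Mul(-3, Pow(6, -1)), Pow(Add(4, Mul(-3, Pow(6, -1))), 2)))) = Mul(-57849, Mul(Pow(Add(-3, Mul(-3, Rational(1, 6))), -1), Add(Mul(-3, Rational(1, 6)), Pow(Add(4, Mul(-3, Rational(1, 6))), 2)))) = Mul(-57849, Mul(Pow(Add(-3, Rational(-1, 2)), -1), Add(Rational(-1, 2), Pow(Add(4, Rational(-1, 2)), 2)))) = Mul(-57849, Mul(Pow(Rational(-7, 2), -1), Add(Rational(-1, 2), Pow(Rational(7, 2), 2)))) = Mul(-57849, Mul(Rational(-2, 7), Add(Rational(-1, 2), Rational(49, 4)))) = Mul(-57849, Mul(Rational(-2, 7), Rational(47, 4))) = Mul(-57849, Rational(-47, 14)) = Rational(2718903, 14)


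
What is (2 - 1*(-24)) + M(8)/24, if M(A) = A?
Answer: 79/3 ≈ 26.333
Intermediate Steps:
(2 - 1*(-24)) + M(8)/24 = (2 - 1*(-24)) + 8/24 = (2 + 24) + 8*(1/24) = 26 + ⅓ = 79/3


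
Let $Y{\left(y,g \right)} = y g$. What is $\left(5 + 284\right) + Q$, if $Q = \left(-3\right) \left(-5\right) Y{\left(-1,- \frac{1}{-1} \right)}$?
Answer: $274$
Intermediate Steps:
$Y{\left(y,g \right)} = g y$
$Q = -15$ ($Q = \left(-3\right) \left(-5\right) - \frac{1}{-1} \left(-1\right) = 15 \left(-1\right) \left(-1\right) \left(-1\right) = 15 \cdot 1 \left(-1\right) = 15 \left(-1\right) = -15$)
$\left(5 + 284\right) + Q = \left(5 + 284\right) - 15 = 289 - 15 = 274$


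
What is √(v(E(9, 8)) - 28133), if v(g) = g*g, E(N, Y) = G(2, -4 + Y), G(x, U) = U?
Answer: I*√28117 ≈ 167.68*I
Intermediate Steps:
E(N, Y) = -4 + Y
v(g) = g²
√(v(E(9, 8)) - 28133) = √((-4 + 8)² - 28133) = √(4² - 28133) = √(16 - 28133) = √(-28117) = I*√28117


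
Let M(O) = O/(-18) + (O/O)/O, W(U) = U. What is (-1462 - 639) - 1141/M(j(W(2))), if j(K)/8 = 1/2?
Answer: -43177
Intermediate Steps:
j(K) = 4 (j(K) = 8/2 = 8*(½) = 4)
M(O) = 1/O - O/18 (M(O) = O*(-1/18) + 1/O = -O/18 + 1/O = 1/O - O/18)
(-1462 - 639) - 1141/M(j(W(2))) = (-1462 - 639) - 1141/(1/4 - 1/18*4) = -2101 - 1141/(¼ - 2/9) = -2101 - 1141/1/36 = -2101 - 1141*36 = -2101 - 41076 = -43177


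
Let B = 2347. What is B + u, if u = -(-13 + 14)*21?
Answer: 2326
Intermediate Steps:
u = -21 ≈ -21.000
B + u = 2347 - 21 = 2326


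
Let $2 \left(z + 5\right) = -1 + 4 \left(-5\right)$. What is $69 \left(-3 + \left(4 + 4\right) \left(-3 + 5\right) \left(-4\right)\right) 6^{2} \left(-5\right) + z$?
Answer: $\frac{1664249}{2} \approx 8.3212 \cdot 10^{5}$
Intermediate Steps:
$z = - \frac{31}{2}$ ($z = -5 + \frac{-1 + 4 \left(-5\right)}{2} = -5 + \frac{-1 - 20}{2} = -5 + \frac{1}{2} \left(-21\right) = -5 - \frac{21}{2} = - \frac{31}{2} \approx -15.5$)
$69 \left(-3 + \left(4 + 4\right) \left(-3 + 5\right) \left(-4\right)\right) 6^{2} \left(-5\right) + z = 69 \left(-3 + \left(4 + 4\right) \left(-3 + 5\right) \left(-4\right)\right) 6^{2} \left(-5\right) - \frac{31}{2} = 69 \left(-3 + 8 \cdot 2 \left(-4\right)\right) 36 \left(-5\right) - \frac{31}{2} = 69 \left(-3 + 16 \left(-4\right)\right) 36 \left(-5\right) - \frac{31}{2} = 69 \left(-3 - 64\right) 36 \left(-5\right) - \frac{31}{2} = 69 \left(-67\right) 36 \left(-5\right) - \frac{31}{2} = 69 \left(\left(-2412\right) \left(-5\right)\right) - \frac{31}{2} = 69 \cdot 12060 - \frac{31}{2} = 832140 - \frac{31}{2} = \frac{1664249}{2}$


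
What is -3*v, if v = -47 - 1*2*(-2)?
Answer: 129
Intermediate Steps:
v = -43 (v = -47 - 2*(-2) = -47 + 4 = -43)
-3*v = -3*(-43) = 129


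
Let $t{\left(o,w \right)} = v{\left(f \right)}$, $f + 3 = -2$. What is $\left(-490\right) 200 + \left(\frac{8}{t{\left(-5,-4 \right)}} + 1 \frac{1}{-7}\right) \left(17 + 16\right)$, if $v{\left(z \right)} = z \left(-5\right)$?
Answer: $- \frac{17148977}{175} \approx -97994.0$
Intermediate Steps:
$f = -5$ ($f = -3 - 2 = -5$)
$v{\left(z \right)} = - 5 z$
$t{\left(o,w \right)} = 25$ ($t{\left(o,w \right)} = \left(-5\right) \left(-5\right) = 25$)
$\left(-490\right) 200 + \left(\frac{8}{t{\left(-5,-4 \right)}} + 1 \frac{1}{-7}\right) \left(17 + 16\right) = \left(-490\right) 200 + \left(\frac{8}{25} + 1 \frac{1}{-7}\right) \left(17 + 16\right) = -98000 + \left(8 \cdot \frac{1}{25} + 1 \left(- \frac{1}{7}\right)\right) 33 = -98000 + \left(\frac{8}{25} - \frac{1}{7}\right) 33 = -98000 + \frac{31}{175} \cdot 33 = -98000 + \frac{1023}{175} = - \frac{17148977}{175}$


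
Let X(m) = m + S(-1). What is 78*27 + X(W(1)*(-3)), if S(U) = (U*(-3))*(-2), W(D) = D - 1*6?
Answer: 2115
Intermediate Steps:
W(D) = -6 + D (W(D) = D - 6 = -6 + D)
S(U) = 6*U (S(U) = -3*U*(-2) = 6*U)
X(m) = -6 + m (X(m) = m + 6*(-1) = m - 6 = -6 + m)
78*27 + X(W(1)*(-3)) = 78*27 + (-6 + (-6 + 1)*(-3)) = 2106 + (-6 - 5*(-3)) = 2106 + (-6 + 15) = 2106 + 9 = 2115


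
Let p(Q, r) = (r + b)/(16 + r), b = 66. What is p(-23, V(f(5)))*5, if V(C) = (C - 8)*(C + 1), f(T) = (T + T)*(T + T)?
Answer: 23395/4654 ≈ 5.0269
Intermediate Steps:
f(T) = 4*T² (f(T) = (2*T)*(2*T) = 4*T²)
V(C) = (1 + C)*(-8 + C) (V(C) = (-8 + C)*(1 + C) = (1 + C)*(-8 + C))
p(Q, r) = (66 + r)/(16 + r) (p(Q, r) = (r + 66)/(16 + r) = (66 + r)/(16 + r))
p(-23, V(f(5)))*5 = ((66 + (-8 + (4*5²)² - 28*5²))/(16 + (-8 + (4*5²)² - 28*5²)))*5 = ((66 + (-8 + (4*25)² - 28*25))/(16 + (-8 + (4*25)² - 28*25)))*5 = ((66 + (-8 + 100² - 7*100))/(16 + (-8 + 100² - 7*100)))*5 = ((66 + (-8 + 10000 - 700))/(16 + (-8 + 10000 - 700)))*5 = ((66 + 9292)/(16 + 9292))*5 = (9358/9308)*5 = ((1/9308)*9358)*5 = (4679/4654)*5 = 23395/4654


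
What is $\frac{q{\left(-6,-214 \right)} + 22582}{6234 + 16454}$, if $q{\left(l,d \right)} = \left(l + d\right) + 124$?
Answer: $\frac{11243}{11344} \approx 0.9911$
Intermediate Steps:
$q{\left(l,d \right)} = 124 + d + l$ ($q{\left(l,d \right)} = \left(d + l\right) + 124 = 124 + d + l$)
$\frac{q{\left(-6,-214 \right)} + 22582}{6234 + 16454} = \frac{\left(124 - 214 - 6\right) + 22582}{6234 + 16454} = \frac{-96 + 22582}{22688} = 22486 \cdot \frac{1}{22688} = \frac{11243}{11344}$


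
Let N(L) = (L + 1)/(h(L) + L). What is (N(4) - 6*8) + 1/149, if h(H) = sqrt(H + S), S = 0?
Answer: -42161/894 ≈ -47.160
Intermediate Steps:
h(H) = sqrt(H) (h(H) = sqrt(H + 0) = sqrt(H))
N(L) = (1 + L)/(L + sqrt(L)) (N(L) = (L + 1)/(sqrt(L) + L) = (1 + L)/(L + sqrt(L)))
(N(4) - 6*8) + 1/149 = ((1 + 4)/(4 + sqrt(4)) - 6*8) + 1/149 = (5/(4 + 2) - 48) + 1/149 = (5/6 - 48) + 1/149 = -283/6 + 1/149 = -42161/894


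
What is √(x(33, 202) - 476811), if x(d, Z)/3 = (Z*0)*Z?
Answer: 3*I*√52979 ≈ 690.51*I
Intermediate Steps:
x(d, Z) = 0 (x(d, Z) = 3*((Z*0)*Z) = 3*(0*Z) = 3*0 = 0)
√(x(33, 202) - 476811) = √(0 - 476811) = √(-476811) = 3*I*√52979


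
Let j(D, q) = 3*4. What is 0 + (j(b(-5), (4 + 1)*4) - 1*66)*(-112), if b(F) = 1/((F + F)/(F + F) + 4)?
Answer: 6048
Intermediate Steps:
b(F) = ⅕ (b(F) = 1/((2*F)/((2*F)) + 4) = 1/((2*F)*(1/(2*F)) + 4) = 1/(1 + 4) = 1/5 = ⅕)
j(D, q) = 12
0 + (j(b(-5), (4 + 1)*4) - 1*66)*(-112) = 0 + (12 - 1*66)*(-112) = 0 + (12 - 66)*(-112) = 0 - 54*(-112) = 0 + 6048 = 6048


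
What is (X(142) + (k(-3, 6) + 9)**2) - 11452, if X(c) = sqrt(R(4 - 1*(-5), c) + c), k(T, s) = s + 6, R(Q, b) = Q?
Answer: -11011 + sqrt(151) ≈ -10999.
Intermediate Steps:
k(T, s) = 6 + s
X(c) = sqrt(9 + c) (X(c) = sqrt((4 - 1*(-5)) + c) = sqrt((4 + 5) + c) = sqrt(9 + c))
(X(142) + (k(-3, 6) + 9)**2) - 11452 = (sqrt(9 + 142) + ((6 + 6) + 9)**2) - 11452 = (sqrt(151) + (12 + 9)**2) - 11452 = (sqrt(151) + 21**2) - 11452 = (sqrt(151) + 441) - 11452 = (441 + sqrt(151)) - 11452 = -11011 + sqrt(151)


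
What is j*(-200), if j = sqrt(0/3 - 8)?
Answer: -400*I*sqrt(2) ≈ -565.69*I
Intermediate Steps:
j = 2*I*sqrt(2) (j = sqrt(0*(1/3) - 8) = sqrt(0 - 8) = sqrt(-8) = 2*I*sqrt(2) ≈ 2.8284*I)
j*(-200) = (2*I*sqrt(2))*(-200) = -400*I*sqrt(2)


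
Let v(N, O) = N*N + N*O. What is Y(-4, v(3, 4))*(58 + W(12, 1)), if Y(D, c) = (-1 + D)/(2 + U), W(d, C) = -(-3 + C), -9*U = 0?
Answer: -150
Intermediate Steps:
U = 0 (U = -1/9*0 = 0)
W(d, C) = 3 - C
v(N, O) = N**2 + N*O
Y(D, c) = -1/2 + D/2 (Y(D, c) = (-1 + D)/(2 + 0) = (-1 + D)/2 = (-1 + D)*(1/2) = -1/2 + D/2)
Y(-4, v(3, 4))*(58 + W(12, 1)) = (-1/2 + (1/2)*(-4))*(58 + (3 - 1*1)) = (-1/2 - 2)*(58 + (3 - 1)) = -5*(58 + 2)/2 = -5/2*60 = -150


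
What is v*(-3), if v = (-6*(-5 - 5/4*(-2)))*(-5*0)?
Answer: 0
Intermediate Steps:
v = 0 (v = -6*(-5 - 5*1/4*(-2))*0 = -6*(-5 - 5/4*(-2))*0 = -6*(-5 + 5/2)*0 = -6*(-5/2)*0 = 15*0 = 0)
v*(-3) = 0*(-3) = 0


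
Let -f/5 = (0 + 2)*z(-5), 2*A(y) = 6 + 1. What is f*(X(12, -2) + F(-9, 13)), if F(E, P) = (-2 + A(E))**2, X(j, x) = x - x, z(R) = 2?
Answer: -45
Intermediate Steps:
X(j, x) = 0
A(y) = 7/2 (A(y) = (6 + 1)/2 = (1/2)*7 = 7/2)
f = -20 (f = -5*(0 + 2)*2 = -10*2 = -5*4 = -20)
F(E, P) = 9/4 (F(E, P) = (-2 + 7/2)**2 = (3/2)**2 = 9/4)
f*(X(12, -2) + F(-9, 13)) = -20*(0 + 9/4) = -20*9/4 = -45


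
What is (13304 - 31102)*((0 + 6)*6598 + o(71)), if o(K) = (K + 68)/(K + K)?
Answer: -50026929865/71 ≈ -7.0460e+8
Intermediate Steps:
o(K) = (68 + K)/(2*K) (o(K) = (68 + K)/((2*K)) = (68 + K)*(1/(2*K)) = (68 + K)/(2*K))
(13304 - 31102)*((0 + 6)*6598 + o(71)) = (13304 - 31102)*((0 + 6)*6598 + (½)*(68 + 71)/71) = -17798*(6*6598 + (½)*(1/71)*139) = -17798*(39588 + 139/142) = -17798*5621635/142 = -50026929865/71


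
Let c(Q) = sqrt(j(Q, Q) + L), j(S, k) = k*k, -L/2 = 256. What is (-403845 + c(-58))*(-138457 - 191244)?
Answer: 133148100345 - 659402*sqrt(713) ≈ 1.3313e+11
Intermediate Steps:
L = -512 (L = -2*256 = -512)
j(S, k) = k**2
c(Q) = sqrt(-512 + Q**2) (c(Q) = sqrt(Q**2 - 512) = sqrt(-512 + Q**2))
(-403845 + c(-58))*(-138457 - 191244) = (-403845 + sqrt(-512 + (-58)**2))*(-138457 - 191244) = (-403845 + sqrt(-512 + 3364))*(-329701) = (-403845 + sqrt(2852))*(-329701) = (-403845 + 2*sqrt(713))*(-329701) = 133148100345 - 659402*sqrt(713)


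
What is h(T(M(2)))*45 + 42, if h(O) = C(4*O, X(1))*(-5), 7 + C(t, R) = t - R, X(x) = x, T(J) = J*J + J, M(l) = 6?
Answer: -35958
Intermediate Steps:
T(J) = J + J**2 (T(J) = J**2 + J = J + J**2)
C(t, R) = -7 + t - R (C(t, R) = -7 + (t - R) = -7 + t - R)
h(O) = 40 - 20*O (h(O) = (-7 + 4*O - 1*1)*(-5) = (-7 + 4*O - 1)*(-5) = (-8 + 4*O)*(-5) = 40 - 20*O)
h(T(M(2)))*45 + 42 = (40 - 120*(1 + 6))*45 + 42 = (40 - 120*7)*45 + 42 = (40 - 20*42)*45 + 42 = (40 - 840)*45 + 42 = -800*45 + 42 = -36000 + 42 = -35958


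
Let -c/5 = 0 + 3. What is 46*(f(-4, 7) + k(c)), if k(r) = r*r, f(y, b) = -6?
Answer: 10074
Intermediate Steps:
c = -15 (c = -5*(0 + 3) = -5*3 = -15)
k(r) = r²
46*(f(-4, 7) + k(c)) = 46*(-6 + (-15)²) = 46*(-6 + 225) = 46*219 = 10074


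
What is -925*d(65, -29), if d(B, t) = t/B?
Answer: 5365/13 ≈ 412.69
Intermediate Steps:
-925*d(65, -29) = -(-26825)/65 = -925*(-29/65) = 5365/13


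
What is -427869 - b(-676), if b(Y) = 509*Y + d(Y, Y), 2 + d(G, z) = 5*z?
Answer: -80403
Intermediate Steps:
d(G, z) = -2 + 5*z
b(Y) = -2 + 514*Y (b(Y) = 509*Y + (-2 + 5*Y) = -2 + 514*Y)
-427869 - b(-676) = -427869 - (-2 + 514*(-676)) = -427869 - (-2 - 347464) = -427869 - 1*(-347466) = -427869 + 347466 = -80403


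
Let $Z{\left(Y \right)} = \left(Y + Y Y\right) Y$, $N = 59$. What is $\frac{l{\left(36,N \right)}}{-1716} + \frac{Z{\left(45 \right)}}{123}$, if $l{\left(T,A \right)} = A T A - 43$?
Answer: $\frac{48145607}{70356} \approx 684.31$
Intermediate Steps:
$Z{\left(Y \right)} = Y \left(Y + Y^{2}\right)$ ($Z{\left(Y \right)} = \left(Y + Y^{2}\right) Y = Y \left(Y + Y^{2}\right)$)
$l{\left(T,A \right)} = -43 + T A^{2}$ ($l{\left(T,A \right)} = T A^{2} - 43 = -43 + T A^{2}$)
$\frac{l{\left(36,N \right)}}{-1716} + \frac{Z{\left(45 \right)}}{123} = \frac{-43 + 36 \cdot 59^{2}}{-1716} + \frac{45^{2} \left(1 + 45\right)}{123} = \left(-43 + 36 \cdot 3481\right) \left(- \frac{1}{1716}\right) + 2025 \cdot 46 \cdot \frac{1}{123} = \left(-43 + 125316\right) \left(- \frac{1}{1716}\right) + 93150 \cdot \frac{1}{123} = 125273 \left(- \frac{1}{1716}\right) + \frac{31050}{41} = - \frac{125273}{1716} + \frac{31050}{41} = \frac{48145607}{70356}$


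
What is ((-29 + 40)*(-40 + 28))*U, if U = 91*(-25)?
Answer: 300300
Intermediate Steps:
U = -2275
((-29 + 40)*(-40 + 28))*U = ((-29 + 40)*(-40 + 28))*(-2275) = (11*(-12))*(-2275) = -132*(-2275) = 300300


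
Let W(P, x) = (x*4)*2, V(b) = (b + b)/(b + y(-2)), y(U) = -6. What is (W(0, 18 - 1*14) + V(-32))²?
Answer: 409600/361 ≈ 1134.6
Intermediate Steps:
V(b) = 2*b/(-6 + b) (V(b) = (b + b)/(b - 6) = (2*b)/(-6 + b) = 2*b/(-6 + b))
W(P, x) = 8*x (W(P, x) = (4*x)*2 = 8*x)
(W(0, 18 - 1*14) + V(-32))² = (8*(18 - 1*14) + 2*(-32)/(-6 - 32))² = (8*(18 - 14) + 2*(-32)/(-38))² = (8*4 + 2*(-32)*(-1/38))² = (32 + 32/19)² = (640/19)² = 409600/361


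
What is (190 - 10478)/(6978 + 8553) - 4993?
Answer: -77556571/15531 ≈ -4993.7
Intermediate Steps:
(190 - 10478)/(6978 + 8553) - 4993 = -10288/15531 - 4993 = -77556571/15531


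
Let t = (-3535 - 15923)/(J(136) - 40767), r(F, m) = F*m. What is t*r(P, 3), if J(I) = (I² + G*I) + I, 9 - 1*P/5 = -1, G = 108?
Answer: 2918700/7447 ≈ 391.93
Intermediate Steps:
P = 50 (P = 45 - 5*(-1) = 45 + 5 = 50)
J(I) = I² + 109*I (J(I) = (I² + 108*I) + I = I² + 109*I)
t = 19458/7447 (t = (-3535 - 15923)/(136*(109 + 136) - 40767) = -19458/(136*245 - 40767) = -19458/(33320 - 40767) = -19458/(-7447) = -19458*(-1/7447) = 19458/7447 ≈ 2.6129)
t*r(P, 3) = 19458*(50*3)/7447 = (19458/7447)*150 = 2918700/7447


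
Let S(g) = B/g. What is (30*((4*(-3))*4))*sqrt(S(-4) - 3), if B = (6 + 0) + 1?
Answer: -720*I*sqrt(19) ≈ -3138.4*I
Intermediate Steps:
B = 7 (B = 6 + 1 = 7)
S(g) = 7/g
(30*((4*(-3))*4))*sqrt(S(-4) - 3) = (30*((4*(-3))*4))*sqrt(7/(-4) - 3) = (30*(-12*4))*sqrt(7*(-1/4) - 3) = (30*(-48))*sqrt(-7/4 - 3) = -720*I*sqrt(19)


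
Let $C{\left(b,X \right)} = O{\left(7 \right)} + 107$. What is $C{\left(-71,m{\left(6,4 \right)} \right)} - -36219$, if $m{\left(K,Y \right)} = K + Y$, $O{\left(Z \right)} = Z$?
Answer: $36333$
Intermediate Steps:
$C{\left(b,X \right)} = 114$ ($C{\left(b,X \right)} = 7 + 107 = 114$)
$C{\left(-71,m{\left(6,4 \right)} \right)} - -36219 = 114 - -36219 = 114 + 36219 = 36333$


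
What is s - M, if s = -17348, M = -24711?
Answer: 7363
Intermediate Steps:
s - M = -17348 - 1*(-24711) = -17348 + 24711 = 7363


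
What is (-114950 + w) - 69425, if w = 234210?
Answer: 49835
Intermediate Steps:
(-114950 + w) - 69425 = (-114950 + 234210) - 69425 = 119260 - 69425 = 49835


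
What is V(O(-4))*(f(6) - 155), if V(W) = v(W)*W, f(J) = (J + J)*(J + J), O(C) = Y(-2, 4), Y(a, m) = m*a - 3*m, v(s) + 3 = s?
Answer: -5060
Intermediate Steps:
v(s) = -3 + s
Y(a, m) = -3*m + a*m (Y(a, m) = a*m - 3*m = -3*m + a*m)
O(C) = -20 (O(C) = 4*(-3 - 2) = 4*(-5) = -20)
f(J) = 4*J**2 (f(J) = (2*J)*(2*J) = 4*J**2)
V(W) = W*(-3 + W) (V(W) = (-3 + W)*W = W*(-3 + W))
V(O(-4))*(f(6) - 155) = (-20*(-3 - 20))*(4*6**2 - 155) = (-20*(-23))*(4*36 - 155) = 460*(144 - 155) = 460*(-11) = -5060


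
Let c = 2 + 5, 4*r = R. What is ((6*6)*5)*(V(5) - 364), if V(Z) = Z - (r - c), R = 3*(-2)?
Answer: -63090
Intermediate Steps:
R = -6
r = -3/2 (r = (¼)*(-6) = -3/2 ≈ -1.5000)
c = 7
V(Z) = 17/2 + Z (V(Z) = Z - (-3/2 - 1*7) = Z - (-3/2 - 7) = Z - 1*(-17/2) = Z + 17/2 = 17/2 + Z)
((6*6)*5)*(V(5) - 364) = ((6*6)*5)*((17/2 + 5) - 364) = (36*5)*(27/2 - 364) = 180*(-701/2) = -63090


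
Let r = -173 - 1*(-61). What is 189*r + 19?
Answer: -21149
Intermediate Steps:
r = -112 (r = -173 + 61 = -112)
189*r + 19 = 189*(-112) + 19 = -21168 + 19 = -21149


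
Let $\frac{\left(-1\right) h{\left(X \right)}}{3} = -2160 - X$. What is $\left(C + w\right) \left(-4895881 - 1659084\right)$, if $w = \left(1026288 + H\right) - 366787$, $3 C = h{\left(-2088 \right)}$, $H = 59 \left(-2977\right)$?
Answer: $-3172144212450$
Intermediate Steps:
$h{\left(X \right)} = 6480 + 3 X$ ($h{\left(X \right)} = - 3 \left(-2160 - X\right) = 6480 + 3 X$)
$H = -175643$
$C = 72$ ($C = \frac{6480 + 3 \left(-2088\right)}{3} = \frac{6480 - 6264}{3} = \frac{1}{3} \cdot 216 = 72$)
$w = 483858$ ($w = \left(1026288 - 175643\right) - 366787 = 850645 - 366787 = 483858$)
$\left(C + w\right) \left(-4895881 - 1659084\right) = \left(72 + 483858\right) \left(-4895881 - 1659084\right) = 483930 \left(-6554965\right) = -3172144212450$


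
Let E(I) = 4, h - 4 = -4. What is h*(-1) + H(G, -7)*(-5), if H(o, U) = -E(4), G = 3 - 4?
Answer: 20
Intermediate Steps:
h = 0 (h = 4 - 4 = 0)
G = -1
H(o, U) = -4 (H(o, U) = -1*4 = -4)
h*(-1) + H(G, -7)*(-5) = 0*(-1) - 4*(-5) = 0 + 20 = 20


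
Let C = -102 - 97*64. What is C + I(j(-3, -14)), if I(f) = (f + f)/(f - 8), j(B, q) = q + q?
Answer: -56776/9 ≈ -6308.4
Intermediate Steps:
j(B, q) = 2*q
I(f) = 2*f/(-8 + f) (I(f) = (2*f)/(-8 + f) = 2*f/(-8 + f))
C = -6310 (C = -102 - 6208 = -6310)
C + I(j(-3, -14)) = -6310 + 2*(2*(-14))/(-8 + 2*(-14)) = -6310 + 2*(-28)/(-8 - 28) = -6310 + 2*(-28)/(-36) = -6310 + 2*(-28)*(-1/36) = -6310 + 14/9 = -56776/9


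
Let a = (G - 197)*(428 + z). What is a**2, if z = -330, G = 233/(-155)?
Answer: 9091816989696/24025 ≈ 3.7843e+8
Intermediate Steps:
G = -233/155 (G = 233*(-1/155) = -233/155 ≈ -1.5032)
a = -3015264/155 (a = (-233/155 - 197)*(428 - 330) = -30768/155*98 = -3015264/155 ≈ -19453.)
a**2 = (-3015264/155)**2 = 9091816989696/24025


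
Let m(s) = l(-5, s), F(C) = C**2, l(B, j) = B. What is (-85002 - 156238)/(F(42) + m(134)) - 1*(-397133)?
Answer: 698315707/1759 ≈ 3.9700e+5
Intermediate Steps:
m(s) = -5
(-85002 - 156238)/(F(42) + m(134)) - 1*(-397133) = (-85002 - 156238)/(42**2 - 5) - 1*(-397133) = -241240/(1764 - 5) + 397133 = -241240/1759 + 397133 = 698315707/1759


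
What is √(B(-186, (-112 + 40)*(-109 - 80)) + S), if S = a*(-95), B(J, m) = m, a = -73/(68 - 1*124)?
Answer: √10571582/28 ≈ 116.12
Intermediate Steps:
a = 73/56 (a = -73/(68 - 124) = -73/(-56) = -73*(-1/56) = 73/56 ≈ 1.3036)
S = -6935/56 (S = (73/56)*(-95) = -6935/56 ≈ -123.84)
√(B(-186, (-112 + 40)*(-109 - 80)) + S) = √((-112 + 40)*(-109 - 80) - 6935/56) = √(-72*(-189) - 6935/56) = √(13608 - 6935/56) = √(755113/56) = √10571582/28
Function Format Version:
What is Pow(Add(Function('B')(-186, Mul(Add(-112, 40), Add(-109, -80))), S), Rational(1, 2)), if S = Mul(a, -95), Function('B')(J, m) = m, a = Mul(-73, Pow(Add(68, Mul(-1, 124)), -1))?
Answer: Mul(Rational(1, 28), Pow(10571582, Rational(1, 2))) ≈ 116.12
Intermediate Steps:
a = Rational(73, 56) (a = Mul(-73, Pow(Add(68, -124), -1)) = Mul(-73, Pow(-56, -1)) = Mul(-73, Rational(-1, 56)) = Rational(73, 56) ≈ 1.3036)
S = Rational(-6935, 56) (S = Mul(Rational(73, 56), -95) = Rational(-6935, 56) ≈ -123.84)
Pow(Add(Function('B')(-186, Mul(Add(-112, 40), Add(-109, -80))), S), Rational(1, 2)) = Pow(Add(Mul(Add(-112, 40), Add(-109, -80)), Rational(-6935, 56)), Rational(1, 2)) = Pow(Add(Mul(-72, -189), Rational(-6935, 56)), Rational(1, 2)) = Pow(Add(13608, Rational(-6935, 56)), Rational(1, 2)) = Pow(Rational(755113, 56), Rational(1, 2)) = Mul(Rational(1, 28), Pow(10571582, Rational(1, 2)))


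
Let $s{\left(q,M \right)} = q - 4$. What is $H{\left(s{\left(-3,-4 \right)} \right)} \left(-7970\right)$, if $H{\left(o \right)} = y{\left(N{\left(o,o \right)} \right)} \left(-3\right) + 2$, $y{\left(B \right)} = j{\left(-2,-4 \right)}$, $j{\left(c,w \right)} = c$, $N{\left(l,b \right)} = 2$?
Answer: $-63760$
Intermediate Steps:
$y{\left(B \right)} = -2$
$s{\left(q,M \right)} = -4 + q$
$H{\left(o \right)} = 8$ ($H{\left(o \right)} = \left(-2\right) \left(-3\right) + 2 = 6 + 2 = 8$)
$H{\left(s{\left(-3,-4 \right)} \right)} \left(-7970\right) = 8 \left(-7970\right) = -63760$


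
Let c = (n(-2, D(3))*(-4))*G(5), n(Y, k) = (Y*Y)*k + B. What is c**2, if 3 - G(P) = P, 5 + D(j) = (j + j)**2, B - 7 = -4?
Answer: 1032256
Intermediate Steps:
B = 3 (B = 7 - 4 = 3)
D(j) = -5 + 4*j**2 (D(j) = -5 + (j + j)**2 = -5 + (2*j)**2 = -5 + 4*j**2)
n(Y, k) = 3 + k*Y**2 (n(Y, k) = (Y*Y)*k + 3 = Y**2*k + 3 = k*Y**2 + 3 = 3 + k*Y**2)
G(P) = 3 - P
c = 1016 (c = ((3 + (-5 + 4*3**2)*(-2)**2)*(-4))*(3 - 1*5) = ((3 + (-5 + 4*9)*4)*(-4))*(3 - 5) = ((3 + (-5 + 36)*4)*(-4))*(-2) = ((3 + 31*4)*(-4))*(-2) = ((3 + 124)*(-4))*(-2) = (127*(-4))*(-2) = -508*(-2) = 1016)
c**2 = 1016**2 = 1032256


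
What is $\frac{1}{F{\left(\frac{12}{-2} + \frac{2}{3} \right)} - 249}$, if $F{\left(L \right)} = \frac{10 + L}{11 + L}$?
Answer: $- \frac{17}{4219} \approx -0.0040294$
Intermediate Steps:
$F{\left(L \right)} = \frac{10 + L}{11 + L}$
$\frac{1}{F{\left(\frac{12}{-2} + \frac{2}{3} \right)} - 249} = \frac{1}{\frac{10 + \left(\frac{12}{-2} + \frac{2}{3}\right)}{11 + \left(\frac{12}{-2} + \frac{2}{3}\right)} - 249} = \frac{1}{\frac{10 + \left(12 \left(- \frac{1}{2}\right) + 2 \cdot \frac{1}{3}\right)}{11 + \left(12 \left(- \frac{1}{2}\right) + 2 \cdot \frac{1}{3}\right)} - 249} = \frac{1}{\frac{10 + \left(-6 + \frac{2}{3}\right)}{11 + \left(-6 + \frac{2}{3}\right)} - 249} = \frac{1}{\frac{10 - \frac{16}{3}}{11 - \frac{16}{3}} - 249} = \frac{1}{\frac{1}{\frac{17}{3}} \cdot \frac{14}{3} - 249} = \frac{1}{\frac{3}{17} \cdot \frac{14}{3} - 249} = \frac{1}{\frac{14}{17} - 249} = \frac{1}{- \frac{4219}{17}} = - \frac{17}{4219}$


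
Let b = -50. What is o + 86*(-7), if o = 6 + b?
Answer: -646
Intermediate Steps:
o = -44 (o = 6 - 50 = -44)
o + 86*(-7) = -44 + 86*(-7) = -44 - 602 = -646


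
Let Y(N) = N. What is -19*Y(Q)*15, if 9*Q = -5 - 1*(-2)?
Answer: 95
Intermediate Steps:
Q = -1/3 (Q = (-5 - 1*(-2))/9 = (-5 + 2)/9 = (1/9)*(-3) = -1/3 ≈ -0.33333)
-19*Y(Q)*15 = -19*(-1/3)*15 = (19/3)*15 = 95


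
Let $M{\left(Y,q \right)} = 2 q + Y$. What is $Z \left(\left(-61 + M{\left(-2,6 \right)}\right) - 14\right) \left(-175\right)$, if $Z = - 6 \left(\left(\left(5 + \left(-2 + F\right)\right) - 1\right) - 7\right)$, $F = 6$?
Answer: $-68250$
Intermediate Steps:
$M{\left(Y,q \right)} = Y + 2 q$
$Z = -6$ ($Z = - 6 \left(\left(\left(5 + \left(-2 + 6\right)\right) - 1\right) - 7\right) = - 6 \left(\left(\left(5 + 4\right) - 1\right) - 7\right) = - 6 \left(\left(9 - 1\right) - 7\right) = - 6 \left(8 - 7\right) = \left(-6\right) 1 = -6$)
$Z \left(\left(-61 + M{\left(-2,6 \right)}\right) - 14\right) \left(-175\right) = - 6 \left(\left(-61 + \left(-2 + 2 \cdot 6\right)\right) - 14\right) \left(-175\right) = - 6 \left(\left(-61 + \left(-2 + 12\right)\right) - 14\right) \left(-175\right) = - 6 \left(\left(-61 + 10\right) - 14\right) \left(-175\right) = - 6 \left(-51 - 14\right) \left(-175\right) = \left(-6\right) \left(-65\right) \left(-175\right) = 390 \left(-175\right) = -68250$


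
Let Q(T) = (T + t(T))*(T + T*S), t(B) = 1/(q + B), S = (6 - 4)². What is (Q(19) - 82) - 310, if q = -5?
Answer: 19877/14 ≈ 1419.8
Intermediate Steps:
S = 4 (S = 2² = 4)
t(B) = 1/(-5 + B)
Q(T) = 5*T*(T + 1/(-5 + T)) (Q(T) = (T + 1/(-5 + T))*(T + T*4) = (T + 1/(-5 + T))*(T + 4*T) = (T + 1/(-5 + T))*(5*T) = 5*T*(T + 1/(-5 + T)))
(Q(19) - 82) - 310 = (5*19*(1 + 19*(-5 + 19))/(-5 + 19) - 82) - 310 = (5*19*(1 + 19*14)/14 - 82) - 310 = (5*19*(1/14)*(1 + 266) - 82) - 310 = (5*19*(1/14)*267 - 82) - 310 = (25365/14 - 82) - 310 = 24217/14 - 310 = 19877/14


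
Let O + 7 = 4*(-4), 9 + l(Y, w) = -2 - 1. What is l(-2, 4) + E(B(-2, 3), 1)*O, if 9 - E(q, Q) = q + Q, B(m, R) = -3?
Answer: -265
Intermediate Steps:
l(Y, w) = -12 (l(Y, w) = -9 + (-2 - 1) = -9 - 3 = -12)
E(q, Q) = 9 - Q - q (E(q, Q) = 9 - (q + Q) = 9 - (Q + q) = 9 + (-Q - q) = 9 - Q - q)
O = -23 (O = -7 + 4*(-4) = -7 - 16 = -23)
l(-2, 4) + E(B(-2, 3), 1)*O = -12 + (9 - 1*1 - 1*(-3))*(-23) = -12 + (9 - 1 + 3)*(-23) = -12 + 11*(-23) = -12 - 253 = -265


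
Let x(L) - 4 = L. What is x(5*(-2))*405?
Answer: -2430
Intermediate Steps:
x(L) = 4 + L
x(5*(-2))*405 = (4 + 5*(-2))*405 = (4 - 10)*405 = -6*405 = -2430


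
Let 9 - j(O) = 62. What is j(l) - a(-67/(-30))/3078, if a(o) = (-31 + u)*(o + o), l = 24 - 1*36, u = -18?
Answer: -2443727/46170 ≈ -52.929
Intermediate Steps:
l = -12 (l = 24 - 36 = -12)
a(o) = -98*o (a(o) = (-31 - 18)*(o + o) = -98*o)
j(O) = -53 (j(O) = 9 - 1*62 = 9 - 62 = -53)
j(l) - a(-67/(-30))/3078 = -53 - (-(-6566)/(-30))/3078 = -53 - (-(-6566)*(-1)/30)/3078 = -53 - (-98*67/30)/3078 = -53 - (-3283)/(15*3078) = -53 - 1*(-3283/46170) = -53 + 3283/46170 = -2443727/46170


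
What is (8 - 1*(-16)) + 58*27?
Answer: 1590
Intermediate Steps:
(8 - 1*(-16)) + 58*27 = (8 + 16) + 1566 = 24 + 1566 = 1590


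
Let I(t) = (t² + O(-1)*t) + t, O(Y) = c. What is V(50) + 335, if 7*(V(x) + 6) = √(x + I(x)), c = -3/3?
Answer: 329 + 5*√102/7 ≈ 336.21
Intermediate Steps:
c = -1 (c = -3*⅓ = -1)
O(Y) = -1
I(t) = t² (I(t) = (t² - t) + t = t²)
V(x) = -6 + √(x + x²)/7
V(50) + 335 = (-6 + √(50*(1 + 50))/7) + 335 = (-6 + √(50*51)/7) + 335 = (-6 + √2550/7) + 335 = (-6 + (5*√102)/7) + 335 = (-6 + 5*√102/7) + 335 = 329 + 5*√102/7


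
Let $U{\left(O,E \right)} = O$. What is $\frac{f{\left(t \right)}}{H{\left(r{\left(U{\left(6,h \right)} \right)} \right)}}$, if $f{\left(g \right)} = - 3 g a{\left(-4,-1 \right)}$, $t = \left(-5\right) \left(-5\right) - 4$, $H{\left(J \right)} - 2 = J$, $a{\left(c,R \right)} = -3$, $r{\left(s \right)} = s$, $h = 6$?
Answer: $\frac{189}{8} \approx 23.625$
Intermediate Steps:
$H{\left(J \right)} = 2 + J$
$t = 21$ ($t = 25 - 4 = 21$)
$f{\left(g \right)} = 9 g$ ($f{\left(g \right)} = - 3 g \left(-3\right) = 9 g$)
$\frac{f{\left(t \right)}}{H{\left(r{\left(U{\left(6,h \right)} \right)} \right)}} = \frac{9 \cdot 21}{2 + 6} = \frac{189}{8}$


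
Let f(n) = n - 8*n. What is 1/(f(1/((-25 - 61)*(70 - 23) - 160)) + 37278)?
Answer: 4202/156642163 ≈ 2.6825e-5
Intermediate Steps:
f(n) = -7*n
1/(f(1/((-25 - 61)*(70 - 23) - 160)) + 37278) = 1/(-7/((-25 - 61)*(70 - 23) - 160) + 37278) = 1/(-7/(-86*47 - 160) + 37278) = 1/(-7/(-4042 - 160) + 37278) = 1/(-7/(-4202) + 37278) = 1/(-7*(-1/4202) + 37278) = 1/(7/4202 + 37278) = 1/(156642163/4202) = 4202/156642163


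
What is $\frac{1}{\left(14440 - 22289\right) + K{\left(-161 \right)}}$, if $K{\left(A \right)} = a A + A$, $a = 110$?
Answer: $- \frac{1}{25720} \approx -3.888 \cdot 10^{-5}$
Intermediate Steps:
$K{\left(A \right)} = 111 A$ ($K{\left(A \right)} = 110 A + A = 111 A$)
$\frac{1}{\left(14440 - 22289\right) + K{\left(-161 \right)}} = \frac{1}{\left(14440 - 22289\right) + 111 \left(-161\right)} = \frac{1}{\left(14440 - 22289\right) - 17871} = \frac{1}{-7849 - 17871} = \frac{1}{-25720} = - \frac{1}{25720}$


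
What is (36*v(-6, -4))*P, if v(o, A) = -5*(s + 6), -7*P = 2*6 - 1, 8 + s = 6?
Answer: 7920/7 ≈ 1131.4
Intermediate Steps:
s = -2 (s = -8 + 6 = -2)
P = -11/7 (P = -(2*6 - 1)/7 = -(12 - 1)/7 = -⅐*11 = -11/7 ≈ -1.5714)
v(o, A) = -20 (v(o, A) = -5*(-2 + 6) = -5*4 = -20)
(36*v(-6, -4))*P = (36*(-20))*(-11/7) = -720*(-11/7) = 7920/7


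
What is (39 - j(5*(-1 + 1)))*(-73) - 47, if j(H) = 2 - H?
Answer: -2748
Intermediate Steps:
(39 - j(5*(-1 + 1)))*(-73) - 47 = (39 - (2 - 5*(-1 + 1)))*(-73) - 47 = (39 - (2 - 5*0))*(-73) - 47 = (39 - (2 - 1*0))*(-73) - 47 = (39 - (2 + 0))*(-73) - 47 = (39 - 1*2)*(-73) - 47 = (39 - 2)*(-73) - 47 = 37*(-73) - 47 = -2701 - 47 = -2748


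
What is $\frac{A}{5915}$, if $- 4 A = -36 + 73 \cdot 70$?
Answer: $- \frac{2537}{11830} \approx -0.21445$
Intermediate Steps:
$A = - \frac{2537}{2}$ ($A = - \frac{-36 + 73 \cdot 70}{4} = - \frac{-36 + 5110}{4} = \left(- \frac{1}{4}\right) 5074 = - \frac{2537}{2} \approx -1268.5$)
$\frac{A}{5915} = - \frac{2537}{2 \cdot 5915} = \left(- \frac{2537}{2}\right) \frac{1}{5915} = - \frac{2537}{11830}$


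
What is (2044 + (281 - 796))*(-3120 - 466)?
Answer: -5482994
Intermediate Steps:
(2044 + (281 - 796))*(-3120 - 466) = (2044 - 515)*(-3586) = 1529*(-3586) = -5482994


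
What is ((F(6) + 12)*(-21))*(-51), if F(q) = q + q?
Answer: 25704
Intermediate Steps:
F(q) = 2*q
((F(6) + 12)*(-21))*(-51) = ((2*6 + 12)*(-21))*(-51) = ((12 + 12)*(-21))*(-51) = (24*(-21))*(-51) = -504*(-51) = 25704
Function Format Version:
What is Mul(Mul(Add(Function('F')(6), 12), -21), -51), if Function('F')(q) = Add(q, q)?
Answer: 25704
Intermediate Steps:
Function('F')(q) = Mul(2, q)
Mul(Mul(Add(Function('F')(6), 12), -21), -51) = Mul(Mul(Add(Mul(2, 6), 12), -21), -51) = Mul(Mul(Add(12, 12), -21), -51) = Mul(Mul(24, -21), -51) = Mul(-504, -51) = 25704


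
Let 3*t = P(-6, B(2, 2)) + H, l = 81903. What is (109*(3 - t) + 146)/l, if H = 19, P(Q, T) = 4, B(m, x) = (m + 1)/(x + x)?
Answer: -1088/245709 ≈ -0.0044280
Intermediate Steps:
B(m, x) = (1 + m)/(2*x) (B(m, x) = (1 + m)/((2*x)) = (1 + m)*(1/(2*x)) = (1 + m)/(2*x))
t = 23/3 (t = (4 + 19)/3 = (⅓)*23 = 23/3 ≈ 7.6667)
(109*(3 - t) + 146)/l = (109*(3 - 1*23/3) + 146)/81903 = (109*(3 - 23/3) + 146)*(1/81903) = (109*(-14/3) + 146)*(1/81903) = (-1526/3 + 146)*(1/81903) = -1088/3*1/81903 = -1088/245709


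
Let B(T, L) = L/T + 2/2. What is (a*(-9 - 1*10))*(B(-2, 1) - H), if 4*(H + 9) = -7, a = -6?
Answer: 2565/2 ≈ 1282.5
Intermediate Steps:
B(T, L) = 1 + L/T (B(T, L) = L/T + 2*(½) = L/T + 1 = 1 + L/T)
H = -43/4 (H = -9 + (¼)*(-7) = -9 - 7/4 = -43/4 ≈ -10.750)
(a*(-9 - 1*10))*(B(-2, 1) - H) = (-6*(-9 - 1*10))*((1 - 2)/(-2) - 1*(-43/4)) = (-6*(-9 - 10))*(-½*(-1) + 43/4) = (-6*(-19))*(½ + 43/4) = 114*(45/4) = 2565/2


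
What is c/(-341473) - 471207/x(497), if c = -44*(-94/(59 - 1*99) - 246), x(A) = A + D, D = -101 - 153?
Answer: -24379859548/12572415 ≈ -1939.2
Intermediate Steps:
D = -254
x(A) = -254 + A (x(A) = A - 254 = -254 + A)
c = 53603/5 (c = -44*(-94/(59 - 99) - 246) = -44*(-94/(-40) - 246) = -44*(-94*(-1/40) - 246) = -44*(47/20 - 246) = -44*(-4873/20) = 53603/5 ≈ 10721.)
c/(-341473) - 471207/x(497) = (53603/5)/(-341473) - 471207/(-254 + 497) = (53603/5)*(-1/341473) - 471207/243 = -4873/155215 - 471207*1/243 = -4873/155215 - 157069/81 = -24379859548/12572415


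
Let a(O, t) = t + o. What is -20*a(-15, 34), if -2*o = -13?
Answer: -810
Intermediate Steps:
o = 13/2 (o = -½*(-13) = 13/2 ≈ 6.5000)
a(O, t) = 13/2 + t (a(O, t) = t + 13/2 = 13/2 + t)
-20*a(-15, 34) = -20*(13/2 + 34) = -20*81/2 = -810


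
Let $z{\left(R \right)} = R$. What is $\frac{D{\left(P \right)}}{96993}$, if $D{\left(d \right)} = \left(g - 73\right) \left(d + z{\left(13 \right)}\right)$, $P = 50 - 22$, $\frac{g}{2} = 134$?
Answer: $\frac{205}{2487} \approx 0.082429$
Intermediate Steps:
$g = 268$ ($g = 2 \cdot 134 = 268$)
$P = 28$ ($P = 50 - 22 = 28$)
$D{\left(d \right)} = 2535 + 195 d$ ($D{\left(d \right)} = \left(268 - 73\right) \left(d + 13\right) = 195 \left(13 + d\right) = 2535 + 195 d$)
$\frac{D{\left(P \right)}}{96993} = \frac{2535 + 195 \cdot 28}{96993} = \left(2535 + 5460\right) \frac{1}{96993} = 7995 \cdot \frac{1}{96993} = \frac{205}{2487}$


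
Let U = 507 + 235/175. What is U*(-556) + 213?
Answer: -9884897/35 ≈ -2.8243e+5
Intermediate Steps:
U = 17792/35 (U = 507 + 235*(1/175) = 507 + 47/35 = 17792/35 ≈ 508.34)
U*(-556) + 213 = (17792/35)*(-556) + 213 = -9892352/35 + 213 = -9884897/35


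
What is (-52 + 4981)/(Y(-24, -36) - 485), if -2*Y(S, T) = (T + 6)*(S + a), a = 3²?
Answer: -4929/710 ≈ -6.9423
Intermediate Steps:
a = 9
Y(S, T) = -(6 + T)*(9 + S)/2 (Y(S, T) = -(T + 6)*(S + 9)/2 = -(6 + T)*(9 + S)/2)
(-52 + 4981)/(Y(-24, -36) - 485) = (-52 + 4981)/((-27 - 3*(-24) - 9/2*(-36) - ½*(-24)*(-36)) - 485) = 4929/((-27 + 72 + 162 - 432) - 485) = 4929/(-225 - 485) = 4929/(-710) = 4929*(-1/710) = -4929/710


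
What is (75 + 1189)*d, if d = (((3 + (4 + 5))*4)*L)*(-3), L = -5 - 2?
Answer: 1274112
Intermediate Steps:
L = -7
d = 1008 (d = (((3 + (4 + 5))*4)*(-7))*(-3) = (((3 + 9)*4)*(-7))*(-3) = ((12*4)*(-7))*(-3) = (48*(-7))*(-3) = -336*(-3) = 1008)
(75 + 1189)*d = (75 + 1189)*1008 = 1264*1008 = 1274112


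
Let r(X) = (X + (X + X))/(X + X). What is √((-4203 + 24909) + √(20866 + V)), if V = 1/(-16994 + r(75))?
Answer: √(23915020538850 + 543760*√94139911355)/33985 ≈ 144.40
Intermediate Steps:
r(X) = 3/2 (r(X) = (X + 2*X)/((2*X)) = (3*X)*(1/(2*X)) = 3/2)
V = -2/33985 (V = 1/(-16994 + 3/2) = 1/(-33985/2) = -2/33985 ≈ -5.8850e-5)
√((-4203 + 24909) + √(20866 + V)) = √((-4203 + 24909) + √(20866 - 2/33985)) = √(20706 + √(709131008/33985)) = √(20706 + 16*√94139911355/33985)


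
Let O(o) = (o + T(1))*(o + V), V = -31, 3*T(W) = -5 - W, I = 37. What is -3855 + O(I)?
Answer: -3645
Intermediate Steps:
T(W) = -5/3 - W/3 (T(W) = (-5 - W)/3 = -5/3 - W/3)
O(o) = (-31 + o)*(-2 + o) (O(o) = (o + (-5/3 - ⅓*1))*(o - 31) = (o + (-5/3 - ⅓))*(-31 + o) = (o - 2)*(-31 + o) = (-2 + o)*(-31 + o) = (-31 + o)*(-2 + o))
-3855 + O(I) = -3855 + (62 + 37² - 33*37) = -3855 + (62 + 1369 - 1221) = -3855 + 210 = -3645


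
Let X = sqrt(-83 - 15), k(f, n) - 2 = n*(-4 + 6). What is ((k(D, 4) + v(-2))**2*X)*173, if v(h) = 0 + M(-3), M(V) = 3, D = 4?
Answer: 204659*I*sqrt(2) ≈ 2.8943e+5*I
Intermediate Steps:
k(f, n) = 2 + 2*n (k(f, n) = 2 + n*(-4 + 6) = 2 + n*2 = 2 + 2*n)
X = 7*I*sqrt(2) (X = sqrt(-98) = 7*I*sqrt(2) ≈ 9.8995*I)
v(h) = 3 (v(h) = 0 + 3 = 3)
((k(D, 4) + v(-2))**2*X)*173 = (((2 + 2*4) + 3)**2*(7*I*sqrt(2)))*173 = (((2 + 8) + 3)**2*(7*I*sqrt(2)))*173 = ((10 + 3)**2*(7*I*sqrt(2)))*173 = (13**2*(7*I*sqrt(2)))*173 = (169*(7*I*sqrt(2)))*173 = (1183*I*sqrt(2))*173 = 204659*I*sqrt(2)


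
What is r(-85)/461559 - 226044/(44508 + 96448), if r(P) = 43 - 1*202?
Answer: -8696254550/5421625867 ≈ -1.6040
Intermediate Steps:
r(P) = -159 (r(P) = 43 - 202 = -159)
r(-85)/461559 - 226044/(44508 + 96448) = -159/461559 - 226044/(44508 + 96448) = -159*1/461559 - 226044/140956 = -53/153853 - 226044*1/140956 = -53/153853 - 56511/35239 = -8696254550/5421625867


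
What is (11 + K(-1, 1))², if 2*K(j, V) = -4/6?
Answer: 1024/9 ≈ 113.78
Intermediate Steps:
K(j, V) = -⅓ (K(j, V) = (-4/6)/2 = (-4*⅙)/2 = (½)*(-⅔) = -⅓)
(11 + K(-1, 1))² = (11 - ⅓)² = (32/3)² = 1024/9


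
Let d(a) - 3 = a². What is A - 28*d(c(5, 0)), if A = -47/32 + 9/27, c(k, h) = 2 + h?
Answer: -18925/96 ≈ -197.14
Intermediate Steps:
d(a) = 3 + a²
A = -109/96 (A = -47*1/32 + 9*(1/27) = -47/32 + ⅓ = -109/96 ≈ -1.1354)
A - 28*d(c(5, 0)) = -109/96 - 28*(3 + (2 + 0)²) = -109/96 - 28*(3 + 2²) = -109/96 - 28*(3 + 4) = -109/96 - 28*7 = -109/96 - 196 = -18925/96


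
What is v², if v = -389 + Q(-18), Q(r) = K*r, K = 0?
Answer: 151321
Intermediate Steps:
Q(r) = 0 (Q(r) = 0*r = 0)
v = -389 (v = -389 + 0 = -389)
v² = (-389)² = 151321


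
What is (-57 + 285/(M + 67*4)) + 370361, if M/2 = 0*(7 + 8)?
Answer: 99241757/268 ≈ 3.7031e+5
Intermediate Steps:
M = 0 (M = 2*(0*(7 + 8)) = 2*(0*15) = 2*0 = 0)
(-57 + 285/(M + 67*4)) + 370361 = (-57 + 285/(0 + 67*4)) + 370361 = (-57 + 285/(0 + 268)) + 370361 = (-57 + 285/268) + 370361 = -14991/268 + 370361 = 99241757/268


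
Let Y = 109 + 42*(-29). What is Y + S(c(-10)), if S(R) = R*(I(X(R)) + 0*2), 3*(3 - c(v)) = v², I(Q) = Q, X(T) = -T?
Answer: -18262/9 ≈ -2029.1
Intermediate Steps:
Y = -1109 (Y = 109 - 1218 = -1109)
c(v) = 3 - v²/3
S(R) = -R² (S(R) = R*(-R + 0*2) = R*(-R + 0) = R*(-R) = -R²)
Y + S(c(-10)) = -1109 - (3 - ⅓*(-10)²)² = -1109 - (3 - ⅓*100)² = -1109 - (3 - 100/3)² = -1109 - (-91/3)² = -1109 - 1*8281/9 = -1109 - 8281/9 = -18262/9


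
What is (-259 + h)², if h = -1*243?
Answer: 252004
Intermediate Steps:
h = -243
(-259 + h)² = (-259 - 243)² = (-502)² = 252004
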